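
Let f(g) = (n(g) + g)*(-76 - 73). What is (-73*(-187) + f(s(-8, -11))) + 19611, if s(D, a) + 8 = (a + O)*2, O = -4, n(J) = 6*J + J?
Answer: 78558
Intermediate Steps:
n(J) = 7*J
s(D, a) = -16 + 2*a (s(D, a) = -8 + (a - 4)*2 = -8 + (-4 + a)*2 = -8 + (-8 + 2*a) = -16 + 2*a)
f(g) = -1192*g (f(g) = (7*g + g)*(-76 - 73) = (8*g)*(-149) = -1192*g)
(-73*(-187) + f(s(-8, -11))) + 19611 = (-73*(-187) - 1192*(-16 + 2*(-11))) + 19611 = (13651 - 1192*(-16 - 22)) + 19611 = (13651 - 1192*(-38)) + 19611 = (13651 + 45296) + 19611 = 58947 + 19611 = 78558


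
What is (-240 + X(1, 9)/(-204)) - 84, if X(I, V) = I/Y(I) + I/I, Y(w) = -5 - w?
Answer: -396581/1224 ≈ -324.00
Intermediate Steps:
X(I, V) = 1 + I/(-5 - I) (X(I, V) = I/(-5 - I) + I/I = I/(-5 - I) + 1 = 1 + I/(-5 - I))
(-240 + X(1, 9)/(-204)) - 84 = (-240 + (5/(5 + 1))/(-204)) - 84 = (-240 + (5/6)*(-1/204)) - 84 = (-240 + (5*(⅙))*(-1/204)) - 84 = (-240 + (⅚)*(-1/204)) - 84 = (-240 - 5/1224) - 84 = -293765/1224 - 84 = -396581/1224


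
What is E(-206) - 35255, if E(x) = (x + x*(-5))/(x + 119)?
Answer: -3068009/87 ≈ -35265.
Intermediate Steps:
E(x) = -4*x/(119 + x) (E(x) = (x - 5*x)/(119 + x) = (-4*x)/(119 + x) = -4*x/(119 + x))
E(-206) - 35255 = -4*(-206)/(119 - 206) - 35255 = -4*(-206)/(-87) - 35255 = -4*(-206)*(-1/87) - 35255 = -824/87 - 35255 = -3068009/87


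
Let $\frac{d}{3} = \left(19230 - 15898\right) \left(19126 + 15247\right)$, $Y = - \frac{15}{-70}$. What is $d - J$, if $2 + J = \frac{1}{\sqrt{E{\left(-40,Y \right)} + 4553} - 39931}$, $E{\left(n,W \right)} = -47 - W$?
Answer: $\frac{7669920622483797264}{22322723573} + \frac{3 \sqrt{98126}}{22322723573} \approx 3.4359 \cdot 10^{8}$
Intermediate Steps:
$Y = \frac{3}{14}$ ($Y = \left(-15\right) \left(- \frac{1}{70}\right) = \frac{3}{14} \approx 0.21429$)
$d = 343592508$ ($d = 3 \left(19230 - 15898\right) \left(19126 + 15247\right) = 3 \cdot 3332 \cdot 34373 = 3 \cdot 114530836 = 343592508$)
$J = -2 + \frac{1}{-39931 + \frac{3 \sqrt{98126}}{14}}$ ($J = -2 + \frac{1}{\sqrt{\left(-47 - \frac{3}{14}\right) + 4553} - 39931} = -2 + \frac{1}{\sqrt{- \frac{661}{14} + 4553} - 39931} = -2 + \frac{1}{\sqrt{\frac{63081}{14}} - 39931} = -2 + \frac{1}{\frac{3 \sqrt{98126}}{14} - 39931} = -2 + \frac{1}{-39931 + \frac{3 \sqrt{98126}}{14}} \approx -2.0$)
$d - J = 343592508 - \left(- \frac{44646006180}{22322723573} - \frac{3 \sqrt{98126}}{22322723573}\right) = 343592508 + \left(\frac{44646006180}{22322723573} + \frac{3 \sqrt{98126}}{22322723573}\right) = \frac{7669920622483797264}{22322723573} + \frac{3 \sqrt{98126}}{22322723573}$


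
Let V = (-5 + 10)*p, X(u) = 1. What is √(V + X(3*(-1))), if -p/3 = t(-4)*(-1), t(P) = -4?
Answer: I*√59 ≈ 7.6811*I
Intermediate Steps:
p = -12 (p = -(-12)*(-1) = -3*4 = -12)
V = -60 (V = (-5 + 10)*(-12) = 5*(-12) = -60)
√(V + X(3*(-1))) = √(-60 + 1) = √(-59) = I*√59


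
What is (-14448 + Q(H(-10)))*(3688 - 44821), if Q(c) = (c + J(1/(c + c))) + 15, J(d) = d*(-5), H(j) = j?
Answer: 2376294543/4 ≈ 5.9407e+8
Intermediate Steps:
J(d) = -5*d
Q(c) = 15 + c - 5/(2*c) (Q(c) = (c - 5/(c + c)) + 15 = (c - 5*1/(2*c)) + 15 = (c - 5/(2*c)) + 15 = 15 + c - 5/(2*c))
(-14448 + Q(H(-10)))*(3688 - 44821) = (-14448 + (15 - 10 - 5/2/(-10)))*(3688 - 44821) = (-14448 + (15 - 10 - 5/2*(-⅒)))*(-41133) = (-14448 + (15 - 10 + ¼))*(-41133) = (-14448 + 21/4)*(-41133) = -57771/4*(-41133) = 2376294543/4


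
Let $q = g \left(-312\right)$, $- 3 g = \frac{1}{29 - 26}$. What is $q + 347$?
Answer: $\frac{1145}{3} \approx 381.67$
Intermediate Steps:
$g = - \frac{1}{9}$ ($g = - \frac{1}{3 \left(29 - 26\right)} = - \frac{1}{3 \cdot 3} = \left(- \frac{1}{3}\right) \frac{1}{3} = - \frac{1}{9} \approx -0.11111$)
$q = \frac{104}{3}$ ($q = \left(- \frac{1}{9}\right) \left(-312\right) = \frac{104}{3} \approx 34.667$)
$q + 347 = \frac{104}{3} + 347 = \frac{1145}{3}$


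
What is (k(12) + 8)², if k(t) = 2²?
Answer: 144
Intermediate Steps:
k(t) = 4
(k(12) + 8)² = (4 + 8)² = 12² = 144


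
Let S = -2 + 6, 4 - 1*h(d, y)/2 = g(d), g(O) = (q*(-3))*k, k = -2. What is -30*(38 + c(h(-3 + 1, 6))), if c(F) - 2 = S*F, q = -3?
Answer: -6480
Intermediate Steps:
g(O) = -18 (g(O) = -3*(-3)*(-2) = 9*(-2) = -18)
h(d, y) = 44 (h(d, y) = 8 - 2*(-18) = 8 + 36 = 44)
S = 4
c(F) = 2 + 4*F
-30*(38 + c(h(-3 + 1, 6))) = -30*(38 + (2 + 4*44)) = -30*(38 + (2 + 176)) = -30*(38 + 178) = -30*216 = -6480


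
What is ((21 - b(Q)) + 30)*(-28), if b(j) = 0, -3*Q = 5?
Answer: -1428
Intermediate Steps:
Q = -5/3 (Q = -⅓*5 = -5/3 ≈ -1.6667)
((21 - b(Q)) + 30)*(-28) = ((21 - 1*0) + 30)*(-28) = ((21 + 0) + 30)*(-28) = (21 + 30)*(-28) = 51*(-28) = -1428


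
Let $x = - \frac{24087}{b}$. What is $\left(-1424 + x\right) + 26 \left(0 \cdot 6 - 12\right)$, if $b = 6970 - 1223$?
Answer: $- \frac{1428697}{821} \approx -1740.2$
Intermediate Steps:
$b = 5747$ ($b = 6970 - 1223 = 5747$)
$x = - \frac{3441}{821}$ ($x = - \frac{24087}{5747} = \left(-24087\right) \frac{1}{5747} = - \frac{3441}{821} \approx -4.1912$)
$\left(-1424 + x\right) + 26 \left(0 \cdot 6 - 12\right) = \left(-1424 - \frac{3441}{821}\right) + 26 \left(0 \cdot 6 - 12\right) = - \frac{1172545}{821} + 26 \left(0 - 12\right) = - \frac{1172545}{821} + 26 \left(-12\right) = - \frac{1172545}{821} - 312 = - \frac{1428697}{821}$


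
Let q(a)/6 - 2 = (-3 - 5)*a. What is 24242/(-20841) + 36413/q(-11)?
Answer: 248597551/3751380 ≈ 66.268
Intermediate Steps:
q(a) = 12 - 48*a (q(a) = 12 + 6*((-3 - 5)*a) = 12 + 6*(-8*a) = 12 - 48*a)
24242/(-20841) + 36413/q(-11) = 24242/(-20841) + 36413/(12 - 48*(-11)) = 24242*(-1/20841) + 36413/(12 + 528) = -24242/20841 + 36413/540 = 248597551/3751380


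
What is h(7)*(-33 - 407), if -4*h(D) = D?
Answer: 770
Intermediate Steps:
h(D) = -D/4
h(7)*(-33 - 407) = (-1/4*7)*(-33 - 407) = -7/4*(-440) = 770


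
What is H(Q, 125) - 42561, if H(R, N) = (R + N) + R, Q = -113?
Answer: -42662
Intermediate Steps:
H(R, N) = N + 2*R (H(R, N) = (N + R) + R = N + 2*R)
H(Q, 125) - 42561 = (125 + 2*(-113)) - 42561 = (125 - 226) - 42561 = -101 - 42561 = -42662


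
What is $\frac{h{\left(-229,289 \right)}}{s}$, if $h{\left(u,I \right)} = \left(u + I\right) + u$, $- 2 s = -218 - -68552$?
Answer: $\frac{169}{34167} \approx 0.0049463$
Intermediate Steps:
$s = -34167$ ($s = - \frac{-218 - -68552}{2} = - \frac{-218 + 68552}{2} = \left(- \frac{1}{2}\right) 68334 = -34167$)
$h{\left(u,I \right)} = I + 2 u$ ($h{\left(u,I \right)} = \left(I + u\right) + u = I + 2 u$)
$\frac{h{\left(-229,289 \right)}}{s} = \frac{289 + 2 \left(-229\right)}{-34167} = \left(289 - 458\right) \left(- \frac{1}{34167}\right) = \left(-169\right) \left(- \frac{1}{34167}\right) = \frac{169}{34167}$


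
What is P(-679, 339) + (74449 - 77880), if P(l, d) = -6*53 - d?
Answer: -4088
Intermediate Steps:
P(l, d) = -318 - d
P(-679, 339) + (74449 - 77880) = (-318 - 1*339) + (74449 - 77880) = (-318 - 339) - 3431 = -657 - 3431 = -4088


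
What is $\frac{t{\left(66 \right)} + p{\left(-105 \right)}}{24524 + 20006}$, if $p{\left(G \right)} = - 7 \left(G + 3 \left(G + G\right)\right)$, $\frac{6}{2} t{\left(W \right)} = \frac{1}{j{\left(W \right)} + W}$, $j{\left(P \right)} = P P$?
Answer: $\frac{1118911}{9684180} \approx 0.11554$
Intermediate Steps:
$j{\left(P \right)} = P^{2}$
$t{\left(W \right)} = \frac{1}{3 \left(W + W^{2}\right)}$ ($t{\left(W \right)} = \frac{1}{3 \left(W^{2} + W\right)} = \frac{1}{3 \left(W + W^{2}\right)}$)
$p{\left(G \right)} = - 49 G$ ($p{\left(G \right)} = - 7 \left(G + 3 \cdot 2 G\right) = - 7 \left(G + 6 G\right) = - 7 \cdot 7 G = - 49 G$)
$\frac{t{\left(66 \right)} + p{\left(-105 \right)}}{24524 + 20006} = \frac{\frac{1}{3 \cdot 66 \left(1 + 66\right)} - -5145}{24524 + 20006} = \frac{\frac{1}{3} \cdot \frac{1}{66} \cdot \frac{1}{67} + 5145}{44530} = \left(\frac{1}{3} \cdot \frac{1}{66} \cdot \frac{1}{67} + 5145\right) \frac{1}{44530} = \left(\frac{1}{13266} + 5145\right) \frac{1}{44530} = \frac{68253571}{13266} \cdot \frac{1}{44530} = \frac{1118911}{9684180}$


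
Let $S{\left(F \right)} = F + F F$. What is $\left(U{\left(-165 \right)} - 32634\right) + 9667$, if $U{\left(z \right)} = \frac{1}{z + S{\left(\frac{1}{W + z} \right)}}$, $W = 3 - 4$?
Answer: $- \frac{104428794691}{4546905} \approx -22967.0$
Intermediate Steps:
$W = -1$
$S{\left(F \right)} = F + F^{2}$
$U{\left(z \right)} = \frac{1}{z + \frac{1 + \frac{1}{-1 + z}}{-1 + z}}$
$\left(U{\left(-165 \right)} - 32634\right) + 9667 = \left(\frac{\left(-1 - 165\right)^{2}}{\left(-165\right) \left(1 + \left(-1 - 165\right)^{2}\right)} - 32634\right) + 9667 = \left(- \frac{\left(-166\right)^{2}}{165 \left(1 + \left(-166\right)^{2}\right)} - 32634\right) + 9667 = \left(\left(- \frac{1}{165}\right) \frac{1}{1 + 27556} \cdot 27556 - 32634\right) + 9667 = \left(\left(- \frac{1}{165}\right) \frac{1}{27557} \cdot 27556 - 32634\right) + 9667 = \left(- \frac{27556}{4546905} - 32634\right) + 9667 = - \frac{148383725326}{4546905} + 9667 = - \frac{104428794691}{4546905}$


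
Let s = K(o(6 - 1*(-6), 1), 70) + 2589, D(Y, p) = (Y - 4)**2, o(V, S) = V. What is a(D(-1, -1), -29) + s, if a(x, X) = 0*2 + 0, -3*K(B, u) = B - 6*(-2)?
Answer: 2581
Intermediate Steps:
K(B, u) = -4 - B/3 (K(B, u) = -(B - 6*(-2))/3 = -(B + 12)/3 = -(12 + B)/3 = -4 - B/3)
D(Y, p) = (-4 + Y)**2
a(x, X) = 0 (a(x, X) = 0 + 0 = 0)
s = 2581 (s = (-4 - (6 - 1*(-6))/3) + 2589 = (-4 - (6 + 6)/3) + 2589 = (-4 - 1/3*12) + 2589 = (-4 - 4) + 2589 = -8 + 2589 = 2581)
a(D(-1, -1), -29) + s = 0 + 2581 = 2581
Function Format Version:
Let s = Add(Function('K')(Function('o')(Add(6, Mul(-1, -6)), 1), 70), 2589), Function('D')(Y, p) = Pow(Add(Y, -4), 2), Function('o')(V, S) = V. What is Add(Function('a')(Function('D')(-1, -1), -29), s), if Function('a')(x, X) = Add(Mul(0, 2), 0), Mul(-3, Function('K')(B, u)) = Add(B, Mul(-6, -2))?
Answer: 2581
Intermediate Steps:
Function('K')(B, u) = Add(-4, Mul(Rational(-1, 3), B)) (Function('K')(B, u) = Mul(Rational(-1, 3), Add(B, Mul(-6, -2))) = Mul(Rational(-1, 3), Add(B, 12)) = Mul(Rational(-1, 3), Add(12, B)) = Add(-4, Mul(Rational(-1, 3), B)))
Function('D')(Y, p) = Pow(Add(-4, Y), 2)
Function('a')(x, X) = 0 (Function('a')(x, X) = Add(0, 0) = 0)
s = 2581 (s = Add(Add(-4, Mul(Rational(-1, 3), Add(6, Mul(-1, -6)))), 2589) = Add(Add(-4, Mul(Rational(-1, 3), Add(6, 6))), 2589) = Add(Add(-4, Mul(Rational(-1, 3), 12)), 2589) = Add(Add(-4, -4), 2589) = Add(-8, 2589) = 2581)
Add(Function('a')(Function('D')(-1, -1), -29), s) = Add(0, 2581) = 2581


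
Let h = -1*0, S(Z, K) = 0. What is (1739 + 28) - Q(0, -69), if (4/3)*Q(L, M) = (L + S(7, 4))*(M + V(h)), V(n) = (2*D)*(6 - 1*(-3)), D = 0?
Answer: 1767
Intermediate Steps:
h = 0
V(n) = 0 (V(n) = (2*0)*(6 - 1*(-3)) = 0*(6 + 3) = 0*9 = 0)
Q(L, M) = 3*L*M/4 (Q(L, M) = 3*((L + 0)*(M + 0))/4 = 3*(L*M)/4 = 3*L*M/4)
(1739 + 28) - Q(0, -69) = (1739 + 28) - 3*0*(-69)/4 = 1767 - 1*0 = 1767 + 0 = 1767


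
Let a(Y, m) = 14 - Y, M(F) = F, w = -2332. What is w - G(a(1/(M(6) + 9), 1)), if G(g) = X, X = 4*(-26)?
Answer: -2228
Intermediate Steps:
X = -104
G(g) = -104
w - G(a(1/(M(6) + 9), 1)) = -2332 - 1*(-104) = -2332 + 104 = -2228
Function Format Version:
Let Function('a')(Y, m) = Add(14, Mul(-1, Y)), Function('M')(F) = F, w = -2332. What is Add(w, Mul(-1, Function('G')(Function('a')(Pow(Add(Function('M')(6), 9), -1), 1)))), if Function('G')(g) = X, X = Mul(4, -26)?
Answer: -2228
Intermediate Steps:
X = -104
Function('G')(g) = -104
Add(w, Mul(-1, Function('G')(Function('a')(Pow(Add(Function('M')(6), 9), -1), 1)))) = Add(-2332, Mul(-1, -104)) = Add(-2332, 104) = -2228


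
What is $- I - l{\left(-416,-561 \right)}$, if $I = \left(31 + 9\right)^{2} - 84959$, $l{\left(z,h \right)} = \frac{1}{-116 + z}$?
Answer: $\frac{44346989}{532} \approx 83359.0$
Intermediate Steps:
$I = -83359$ ($I = 40^{2} - 84959 = 1600 - 84959 = -83359$)
$- I - l{\left(-416,-561 \right)} = \left(-1\right) \left(-83359\right) - \frac{1}{-116 - 416} = 83359 - \frac{1}{-532} = 83359 - - \frac{1}{532} = 83359 + \frac{1}{532} = \frac{44346989}{532}$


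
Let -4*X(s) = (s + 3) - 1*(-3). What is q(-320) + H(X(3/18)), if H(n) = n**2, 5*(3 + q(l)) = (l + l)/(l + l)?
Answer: -1219/2880 ≈ -0.42326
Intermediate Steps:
q(l) = -14/5 (q(l) = -3 + ((l + l)/(l + l))/5 = -3 + ((2*l)/((2*l)))/5 = -3 + ((2*l)*(1/(2*l)))/5 = -3 + (1/5)*1 = -3 + 1/5 = -14/5)
X(s) = -3/2 - s/4 (X(s) = -((s + 3) - 1*(-3))/4 = -((3 + s) + 3)/4 = -(6 + s)/4 = -3/2 - s/4)
q(-320) + H(X(3/18)) = -14/5 + (-3/2 - 3/(4*18))**2 = -14/5 + (-3/2 - 1/4*1/6)**2 = -14/5 + (-3/2 - 1/24)**2 = -14/5 + (-37/24)**2 = -14/5 + 1369/576 = -1219/2880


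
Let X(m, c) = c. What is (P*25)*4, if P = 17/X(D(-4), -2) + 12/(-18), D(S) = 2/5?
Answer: -2750/3 ≈ -916.67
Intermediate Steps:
D(S) = ⅖ (D(S) = 2*(⅕) = ⅖)
P = -55/6 (P = 17/(-2) + 12/(-18) = 17*(-½) + 12*(-1/18) = -17/2 - ⅔ = -55/6 ≈ -9.1667)
(P*25)*4 = -55/6*25*4 = -1375/6*4 = -2750/3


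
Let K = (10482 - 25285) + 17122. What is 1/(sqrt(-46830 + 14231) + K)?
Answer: 2319/5410360 - I*sqrt(32599)/5410360 ≈ 0.00042862 - 3.3371e-5*I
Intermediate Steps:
K = 2319 (K = -14803 + 17122 = 2319)
1/(sqrt(-46830 + 14231) + K) = 1/(sqrt(-46830 + 14231) + 2319) = 1/(sqrt(-32599) + 2319) = 1/(I*sqrt(32599) + 2319) = 1/(2319 + I*sqrt(32599))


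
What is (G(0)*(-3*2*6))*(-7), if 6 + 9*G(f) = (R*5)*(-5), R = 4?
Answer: -2968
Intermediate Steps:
G(f) = -106/9 (G(f) = -⅔ + ((4*5)*(-5))/9 = -⅔ + (20*(-5))/9 = -⅔ + (⅑)*(-100) = -⅔ - 100/9 = -106/9)
(G(0)*(-3*2*6))*(-7) = -106*(-3*2)*6/9*(-7) = -(-212)*6/3*(-7) = -106/9*(-36)*(-7) = 424*(-7) = -2968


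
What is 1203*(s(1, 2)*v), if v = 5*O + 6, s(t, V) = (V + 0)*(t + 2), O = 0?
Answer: 43308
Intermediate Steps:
s(t, V) = V*(2 + t)
v = 6 (v = 5*0 + 6 = 0 + 6 = 6)
1203*(s(1, 2)*v) = 1203*((2*(2 + 1))*6) = 1203*((2*3)*6) = 1203*(6*6) = 1203*36 = 43308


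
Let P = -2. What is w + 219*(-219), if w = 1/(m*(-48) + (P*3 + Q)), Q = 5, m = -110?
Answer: -253186118/5279 ≈ -47961.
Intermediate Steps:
w = 1/5279 (w = 1/(-110*(-48) + (-2*3 + 5)) = 1/(5280 + (-6 + 5)) = 1/(5280 - 1) = 1/5279 ≈ 0.00018943)
w + 219*(-219) = 1/5279 + 219*(-219) = 1/5279 - 47961 = -253186118/5279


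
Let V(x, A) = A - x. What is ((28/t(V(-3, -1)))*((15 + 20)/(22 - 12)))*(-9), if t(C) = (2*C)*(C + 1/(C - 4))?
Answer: -147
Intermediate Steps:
t(C) = 2*C*(C + 1/(-4 + C)) (t(C) = (2*C)*(C + 1/(-4 + C)) = 2*C*(C + 1/(-4 + C)))
((28/t(V(-3, -1)))*((15 + 20)/(22 - 12)))*(-9) = ((28/((2*(-1 - 1*(-3))*(1 + (-1 - 1*(-3))² - 4*(-1 - 1*(-3)))/(-4 + (-1 - 1*(-3))))))*((15 + 20)/(22 - 12)))*(-9) = ((28/((2*(-1 + 3)*(1 + (-1 + 3)² - 4*(-1 + 3))/(-4 + (-1 + 3)))))*(35/10))*(-9) = ((28/((2*2*(1 + 2² - 4*2)/(-4 + 2))))*(35*(⅒)))*(-9) = ((28/((2*2*(1 + 4 - 8)/(-2))))*(7/2))*(-9) = ((28/((2*2*(-½)*(-3))))*(7/2))*(-9) = ((28/6)*(7/2))*(-9) = ((28*(⅙))*(7/2))*(-9) = ((14/3)*(7/2))*(-9) = (49/3)*(-9) = -147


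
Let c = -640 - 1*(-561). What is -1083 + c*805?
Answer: -64678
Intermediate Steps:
c = -79 (c = -640 + 561 = -79)
-1083 + c*805 = -1083 - 79*805 = -1083 - 63595 = -64678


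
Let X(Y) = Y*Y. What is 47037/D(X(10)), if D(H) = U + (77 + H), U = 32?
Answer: 47037/209 ≈ 225.06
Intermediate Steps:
X(Y) = Y²
D(H) = 109 + H (D(H) = 32 + (77 + H) = 109 + H)
47037/D(X(10)) = 47037/(109 + 10²) = 47037/(109 + 100) = 47037/209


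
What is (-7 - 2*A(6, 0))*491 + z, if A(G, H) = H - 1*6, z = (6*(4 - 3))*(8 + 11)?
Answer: 2569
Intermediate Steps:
z = 114 (z = (6*1)*19 = 6*19 = 114)
A(G, H) = -6 + H (A(G, H) = H - 6 = -6 + H)
(-7 - 2*A(6, 0))*491 + z = (-7 - 2*(-6 + 0))*491 + 114 = (-7 - 2*(-6))*491 + 114 = (-7 + 12)*491 + 114 = 5*491 + 114 = 2455 + 114 = 2569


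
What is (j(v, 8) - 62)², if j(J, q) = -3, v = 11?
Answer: 4225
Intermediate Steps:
(j(v, 8) - 62)² = (-3 - 62)² = (-65)² = 4225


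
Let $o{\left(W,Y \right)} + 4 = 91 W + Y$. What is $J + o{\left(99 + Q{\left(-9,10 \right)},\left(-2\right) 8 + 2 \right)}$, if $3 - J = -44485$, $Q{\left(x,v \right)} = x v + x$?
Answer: $44470$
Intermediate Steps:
$Q{\left(x,v \right)} = x + v x$ ($Q{\left(x,v \right)} = v x + x = x + v x$)
$J = 44488$ ($J = 3 - -44485 = 3 + 44485 = 44488$)
$o{\left(W,Y \right)} = -4 + Y + 91 W$ ($o{\left(W,Y \right)} = -4 + \left(91 W + Y\right) = -4 + \left(Y + 91 W\right) = -4 + Y + 91 W$)
$J + o{\left(99 + Q{\left(-9,10 \right)},\left(-2\right) 8 + 2 \right)} = 44488 + \left(-4 + \left(\left(-2\right) 8 + 2\right) + 91 \left(99 - 9 \left(1 + 10\right)\right)\right) = 44488 + \left(-4 + \left(-16 + 2\right) + 91 \left(99 - 99\right)\right) = 44488 - \left(18 - 91 \left(99 - 99\right)\right) = 44488 - 18 = 44470$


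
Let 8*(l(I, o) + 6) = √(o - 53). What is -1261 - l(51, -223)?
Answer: -1255 - I*√69/4 ≈ -1255.0 - 2.0767*I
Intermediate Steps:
l(I, o) = -6 + √(-53 + o)/8 (l(I, o) = -6 + √(o - 53)/8 = -6 + √(-53 + o)/8)
-1261 - l(51, -223) = -1261 - (-6 + √(-53 - 223)/8) = -1261 - (-6 + √(-276)/8) = -1261 - (-6 + (2*I*√69)/8) = -1261 - (-6 + I*√69/4) = -1261 + (6 - I*√69/4) = -1255 - I*√69/4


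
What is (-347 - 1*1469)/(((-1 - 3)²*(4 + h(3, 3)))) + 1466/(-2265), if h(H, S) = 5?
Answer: -180181/13590 ≈ -13.258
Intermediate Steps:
(-347 - 1*1469)/(((-1 - 3)²*(4 + h(3, 3)))) + 1466/(-2265) = (-347 - 1*1469)/(((-1 - 3)²*(4 + 5))) + 1466/(-2265) = (-347 - 1469)/(((-4)²*9)) + 1466*(-1/2265) = -1816/(16*9) - 1466/2265 = -1816/144 - 1466/2265 = -1816*1/144 - 1466/2265 = -227/18 - 1466/2265 = -180181/13590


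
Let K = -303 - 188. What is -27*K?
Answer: 13257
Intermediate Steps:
K = -491 (K = -303 - 1*188 = -303 - 188 = -491)
-27*K = -27*(-491) = 13257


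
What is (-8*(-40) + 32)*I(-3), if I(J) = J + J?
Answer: -2112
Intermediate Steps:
I(J) = 2*J
(-8*(-40) + 32)*I(-3) = (-8*(-40) + 32)*(2*(-3)) = (320 + 32)*(-6) = 352*(-6) = -2112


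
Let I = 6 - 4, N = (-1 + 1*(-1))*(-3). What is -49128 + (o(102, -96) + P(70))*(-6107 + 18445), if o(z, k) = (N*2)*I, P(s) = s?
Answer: 1110644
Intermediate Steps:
N = 6 (N = (-1 - 1)*(-3) = -2*(-3) = 6)
I = 2
o(z, k) = 24 (o(z, k) = (6*2)*2 = 12*2 = 24)
-49128 + (o(102, -96) + P(70))*(-6107 + 18445) = -49128 + (24 + 70)*(-6107 + 18445) = -49128 + 94*12338 = -49128 + 1159772 = 1110644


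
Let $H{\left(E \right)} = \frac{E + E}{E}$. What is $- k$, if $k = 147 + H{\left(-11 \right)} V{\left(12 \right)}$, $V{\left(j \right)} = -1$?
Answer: $-145$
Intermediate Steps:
$H{\left(E \right)} = 2$ ($H{\left(E \right)} = \frac{2 E}{E} = 2$)
$k = 145$ ($k = 147 + 2 \left(-1\right) = 147 - 2 = 145$)
$- k = \left(-1\right) 145 = -145$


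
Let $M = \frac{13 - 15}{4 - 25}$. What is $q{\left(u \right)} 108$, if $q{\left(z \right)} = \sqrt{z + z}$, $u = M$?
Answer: $\frac{72 \sqrt{21}}{7} \approx 47.135$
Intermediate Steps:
$M = \frac{2}{21}$ ($M = - \frac{2}{-21} = \left(-2\right) \left(- \frac{1}{21}\right) = \frac{2}{21} \approx 0.095238$)
$u = \frac{2}{21} \approx 0.095238$
$q{\left(z \right)} = \sqrt{2} \sqrt{z}$ ($q{\left(z \right)} = \sqrt{2 z} = \sqrt{2} \sqrt{z}$)
$q{\left(u \right)} 108 = \sqrt{2} \sqrt{\frac{2}{21}} \cdot 108 = \sqrt{2} \frac{\sqrt{42}}{21} \cdot 108 = \frac{2 \sqrt{21}}{21} \cdot 108 = \frac{72 \sqrt{21}}{7}$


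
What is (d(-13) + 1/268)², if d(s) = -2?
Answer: 286225/71824 ≈ 3.9851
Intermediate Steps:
(d(-13) + 1/268)² = (-2 + 1/268)² = (-535/268)² = 286225/71824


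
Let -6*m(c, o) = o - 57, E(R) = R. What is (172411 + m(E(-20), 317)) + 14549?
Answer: 560750/3 ≈ 1.8692e+5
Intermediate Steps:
m(c, o) = 19/2 - o/6 (m(c, o) = -(o - 57)/6 = -(-57 + o)/6 = 19/2 - o/6)
(172411 + m(E(-20), 317)) + 14549 = (172411 + (19/2 - 1/6*317)) + 14549 = (172411 + (19/2 - 317/6)) + 14549 = (172411 - 130/3) + 14549 = 517103/3 + 14549 = 560750/3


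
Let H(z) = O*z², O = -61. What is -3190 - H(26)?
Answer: 38046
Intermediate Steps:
H(z) = -61*z²
-3190 - H(26) = -3190 - (-61)*26² = -3190 - (-61)*676 = -3190 - 1*(-41236) = -3190 + 41236 = 38046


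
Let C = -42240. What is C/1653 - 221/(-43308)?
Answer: -609654869/23862708 ≈ -25.548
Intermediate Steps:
C/1653 - 221/(-43308) = -42240/1653 - 221/(-43308) = -42240*1/1653 - 221*(-1/43308) = -14080/551 + 221/43308 = -609654869/23862708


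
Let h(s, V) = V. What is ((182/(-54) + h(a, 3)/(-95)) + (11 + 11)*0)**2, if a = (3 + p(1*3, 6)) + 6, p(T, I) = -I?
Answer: 76143076/6579225 ≈ 11.573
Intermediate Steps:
a = 3 (a = (3 - 1*6) + 6 = (3 - 6) + 6 = -3 + 6 = 3)
((182/(-54) + h(a, 3)/(-95)) + (11 + 11)*0)**2 = ((182/(-54) + 3/(-95)) + (11 + 11)*0)**2 = ((182*(-1/54) + 3*(-1/95)) + 22*0)**2 = ((-91/27 - 3/95) + 0)**2 = (-8726/2565 + 0)**2 = (-8726/2565)**2 = 76143076/6579225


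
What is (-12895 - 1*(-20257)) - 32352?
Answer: -24990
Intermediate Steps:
(-12895 - 1*(-20257)) - 32352 = (-12895 + 20257) - 32352 = 7362 - 32352 = -24990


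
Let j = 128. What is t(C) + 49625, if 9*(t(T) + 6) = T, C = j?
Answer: 446699/9 ≈ 49633.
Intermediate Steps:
C = 128
t(T) = -6 + T/9
t(C) + 49625 = (-6 + (⅑)*128) + 49625 = (-6 + 128/9) + 49625 = 74/9 + 49625 = 446699/9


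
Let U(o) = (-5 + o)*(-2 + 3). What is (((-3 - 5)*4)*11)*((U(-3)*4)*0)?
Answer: 0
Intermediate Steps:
U(o) = -5 + o (U(o) = (-5 + o)*1 = -5 + o)
(((-3 - 5)*4)*11)*((U(-3)*4)*0) = (((-3 - 5)*4)*11)*(((-5 - 3)*4)*0) = (-8*4*11)*(-8*4*0) = (-32*11)*(-32*0) = -352*0 = 0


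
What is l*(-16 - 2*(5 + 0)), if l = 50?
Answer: -1300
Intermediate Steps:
l*(-16 - 2*(5 + 0)) = 50*(-16 - 2*(5 + 0)) = 50*(-16 - 2*5) = 50*(-16 - 10) = 50*(-26) = -1300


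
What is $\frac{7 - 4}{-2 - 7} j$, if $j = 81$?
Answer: $-27$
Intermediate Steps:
$\frac{7 - 4}{-2 - 7} j = \frac{7 - 4}{-2 - 7} \cdot 81 = \frac{3}{-9} \cdot 81 = 3 \left(- \frac{1}{9}\right) 81 = \left(- \frac{1}{3}\right) 81 = -27$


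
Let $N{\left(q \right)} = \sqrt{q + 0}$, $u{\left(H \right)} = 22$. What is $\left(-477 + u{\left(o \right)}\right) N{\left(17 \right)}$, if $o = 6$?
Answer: $- 455 \sqrt{17} \approx -1876.0$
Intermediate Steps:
$N{\left(q \right)} = \sqrt{q}$
$\left(-477 + u{\left(o \right)}\right) N{\left(17 \right)} = \left(-477 + 22\right) \sqrt{17} = - 455 \sqrt{17}$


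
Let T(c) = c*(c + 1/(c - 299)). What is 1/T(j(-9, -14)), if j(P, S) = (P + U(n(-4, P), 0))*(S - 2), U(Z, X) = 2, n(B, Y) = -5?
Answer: 187/2345616 ≈ 7.9723e-5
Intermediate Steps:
j(P, S) = (-2 + S)*(2 + P) (j(P, S) = (P + 2)*(S - 2) = (2 + P)*(-2 + S) = (-2 + S)*(2 + P))
T(c) = c*(c + 1/(-299 + c))
1/T(j(-9, -14)) = 1/((-4 - 2*(-9) + 2*(-14) - 9*(-14))*(1 + (-4 - 2*(-9) + 2*(-14) - 9*(-14))**2 - 299*(-4 - 2*(-9) + 2*(-14) - 9*(-14)))/(-299 + (-4 - 2*(-9) + 2*(-14) - 9*(-14)))) = 1/((-4 + 18 - 28 + 126)*(1 + (-4 + 18 - 28 + 126)**2 - 299*(-4 + 18 - 28 + 126))/(-299 + (-4 + 18 - 28 + 126))) = 1/(112*(1 + 112**2 - 299*112)/(-299 + 112)) = 1/(112*(1 + 12544 - 33488)/(-187)) = 1/(112*(-1/187)*(-20943)) = 1/(2345616/187) = 187/2345616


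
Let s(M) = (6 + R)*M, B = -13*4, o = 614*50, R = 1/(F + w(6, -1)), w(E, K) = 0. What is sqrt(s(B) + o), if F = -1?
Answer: 2*sqrt(7610) ≈ 174.47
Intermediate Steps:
R = -1 (R = 1/(-1 + 0) = 1/(-1) = -1)
o = 30700
B = -52
s(M) = 5*M (s(M) = (6 - 1)*M = 5*M)
sqrt(s(B) + o) = sqrt(5*(-52) + 30700) = sqrt(-260 + 30700) = sqrt(30440) = 2*sqrt(7610)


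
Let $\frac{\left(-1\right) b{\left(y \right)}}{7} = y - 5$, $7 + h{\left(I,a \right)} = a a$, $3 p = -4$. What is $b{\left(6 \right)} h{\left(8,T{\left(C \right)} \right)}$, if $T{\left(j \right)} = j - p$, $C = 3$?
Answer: $- \frac{742}{9} \approx -82.444$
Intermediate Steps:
$p = - \frac{4}{3}$ ($p = \frac{1}{3} \left(-4\right) = - \frac{4}{3} \approx -1.3333$)
$T{\left(j \right)} = \frac{4}{3} + j$ ($T{\left(j \right)} = j - - \frac{4}{3} = j + \frac{4}{3} = \frac{4}{3} + j$)
$h{\left(I,a \right)} = -7 + a^{2}$ ($h{\left(I,a \right)} = -7 + a a = -7 + a^{2}$)
$b{\left(y \right)} = 35 - 7 y$ ($b{\left(y \right)} = - 7 \left(y - 5\right) = - 7 \left(-5 + y\right) = 35 - 7 y$)
$b{\left(6 \right)} h{\left(8,T{\left(C \right)} \right)} = \left(35 - 42\right) \left(-7 + \left(\frac{4}{3} + 3\right)^{2}\right) = \left(35 - 42\right) \left(-7 + \left(\frac{13}{3}\right)^{2}\right) = - 7 \left(-7 + \frac{169}{9}\right) = \left(-7\right) \frac{106}{9} = - \frac{742}{9}$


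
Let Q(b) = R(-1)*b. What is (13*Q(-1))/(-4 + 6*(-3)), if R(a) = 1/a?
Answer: -13/22 ≈ -0.59091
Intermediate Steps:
Q(b) = -b (Q(b) = b/(-1) = -b)
(13*Q(-1))/(-4 + 6*(-3)) = (13*(-1*(-1)))/(-4 + 6*(-3)) = (13*1)/(-4 - 18) = 13/(-22) = 13*(-1/22) = -13/22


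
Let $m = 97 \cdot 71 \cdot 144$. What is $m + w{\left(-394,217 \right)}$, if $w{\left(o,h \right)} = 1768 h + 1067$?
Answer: $1376451$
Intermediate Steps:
$w{\left(o,h \right)} = 1067 + 1768 h$
$m = 991728$ ($m = 6887 \cdot 144 = 991728$)
$m + w{\left(-394,217 \right)} = 991728 + \left(1067 + 1768 \cdot 217\right) = 991728 + \left(1067 + 383656\right) = 991728 + 384723 = 1376451$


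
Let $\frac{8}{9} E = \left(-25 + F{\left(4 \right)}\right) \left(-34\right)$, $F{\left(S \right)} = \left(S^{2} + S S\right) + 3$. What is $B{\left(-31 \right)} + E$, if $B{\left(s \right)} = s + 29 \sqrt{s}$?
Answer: $- \frac{827}{2} + 29 i \sqrt{31} \approx -413.5 + 161.47 i$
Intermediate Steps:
$F{\left(S \right)} = 3 + 2 S^{2}$ ($F{\left(S \right)} = \left(S^{2} + S^{2}\right) + 3 = 2 S^{2} + 3 = 3 + 2 S^{2}$)
$E = - \frac{765}{2}$ ($E = \frac{9 \left(-25 + \left(3 + 2 \cdot 4^{2}\right)\right) \left(-34\right)}{8} = \frac{9 \left(-25 + \left(3 + 2 \cdot 16\right)\right) \left(-34\right)}{8} = \frac{9 \left(-25 + \left(3 + 32\right)\right) \left(-34\right)}{8} = \frac{9 \left(-25 + 35\right) \left(-34\right)}{8} = \frac{9 \cdot 10 \left(-34\right)}{8} = \frac{9}{8} \left(-340\right) = - \frac{765}{2} \approx -382.5$)
$B{\left(-31 \right)} + E = \left(-31 + 29 \sqrt{-31}\right) - \frac{765}{2} = \left(-31 + 29 i \sqrt{31}\right) - \frac{765}{2} = - \frac{827}{2} + 29 i \sqrt{31}$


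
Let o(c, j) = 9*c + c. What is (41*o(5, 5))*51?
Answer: 104550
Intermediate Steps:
o(c, j) = 10*c
(41*o(5, 5))*51 = (41*(10*5))*51 = (41*50)*51 = 2050*51 = 104550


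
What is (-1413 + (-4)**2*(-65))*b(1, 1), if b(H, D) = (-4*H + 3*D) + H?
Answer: 0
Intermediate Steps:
b(H, D) = -3*H + 3*D
(-1413 + (-4)**2*(-65))*b(1, 1) = (-1413 + (-4)**2*(-65))*(-3*1 + 3*1) = (-1413 + 16*(-65))*(-3 + 3) = (-1413 - 1040)*0 = -2453*0 = 0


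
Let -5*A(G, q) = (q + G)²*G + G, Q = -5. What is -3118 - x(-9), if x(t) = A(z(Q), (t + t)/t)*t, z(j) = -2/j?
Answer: -1951792/625 ≈ -3122.9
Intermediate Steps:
A(G, q) = -G/5 - G*(G + q)²/5 (A(G, q) = -((q + G)²*G + G)/5 = -((G + q)²*G + G)/5 = -(G*(G + q)² + G)/5 = -(G + G*(G + q)²)/5 = -G/5 - G*(G + q)²/5)
x(t) = -338*t/625 (x(t) = (-(-2/(-5))*(1 + (-2/(-5) + (t + t)/t)²)/5)*t = (-(-2*(-⅕))*(1 + (-2*(-⅕) + (2*t)/t)²)/5)*t = (-⅕*⅖*(1 + (⅖ + 2)²))*t = (-⅕*⅖*(1 + (12/5)²))*t = (-⅕*⅖*(1 + 144/25))*t = (-⅕*⅖*169/25)*t = -338*t/625)
-3118 - x(-9) = -3118 - (-338)*(-9)/625 = -3118 - 1*3042/625 = -3118 - 3042/625 = -1951792/625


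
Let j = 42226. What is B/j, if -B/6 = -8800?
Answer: 26400/21113 ≈ 1.2504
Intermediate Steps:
B = 52800 (B = -6*(-8800) = 52800)
B/j = 52800/42226 = 52800*(1/42226) = 26400/21113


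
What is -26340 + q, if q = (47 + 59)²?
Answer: -15104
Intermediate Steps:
q = 11236 (q = 106² = 11236)
-26340 + q = -26340 + 11236 = -15104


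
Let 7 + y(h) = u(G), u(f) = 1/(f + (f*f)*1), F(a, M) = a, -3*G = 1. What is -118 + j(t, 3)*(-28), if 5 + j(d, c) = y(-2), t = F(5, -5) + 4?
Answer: 344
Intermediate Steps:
G = -⅓ (G = -⅓*1 = -⅓ ≈ -0.33333)
u(f) = 1/(f + f²) (u(f) = 1/(f + f²*1) = 1/(f + f²))
t = 9 (t = 5 + 4 = 9)
y(h) = -23/2 (y(h) = -7 + 1/((-⅓)*(1 - ⅓)) = -7 - 3/⅔ = -7 - 3*3/2 = -7 - 9/2 = -23/2)
j(d, c) = -33/2 (j(d, c) = -5 - 23/2 = -33/2)
-118 + j(t, 3)*(-28) = -118 - 33/2*(-28) = -118 + 462 = 344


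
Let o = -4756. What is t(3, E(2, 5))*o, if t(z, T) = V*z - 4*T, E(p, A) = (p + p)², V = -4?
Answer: 361456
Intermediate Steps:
E(p, A) = 4*p² (E(p, A) = (2*p)² = 4*p²)
t(z, T) = -4*T - 4*z (t(z, T) = -4*z - 4*T = -4*T - 4*z)
t(3, E(2, 5))*o = (-16*2² - 4*3)*(-4756) = (-16*4 - 12)*(-4756) = (-4*16 - 12)*(-4756) = (-64 - 12)*(-4756) = -76*(-4756) = 361456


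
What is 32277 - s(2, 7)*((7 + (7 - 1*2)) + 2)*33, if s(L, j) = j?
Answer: 29043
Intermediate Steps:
32277 - s(2, 7)*((7 + (7 - 1*2)) + 2)*33 = 32277 - 7*((7 + (7 - 1*2)) + 2)*33 = 32277 - 7*((7 + (7 - 2)) + 2)*33 = 32277 - 7*((7 + 5) + 2)*33 = 32277 - 7*(12 + 2)*33 = 32277 - 7*14*33 = 32277 - 98*33 = 32277 - 1*3234 = 32277 - 3234 = 29043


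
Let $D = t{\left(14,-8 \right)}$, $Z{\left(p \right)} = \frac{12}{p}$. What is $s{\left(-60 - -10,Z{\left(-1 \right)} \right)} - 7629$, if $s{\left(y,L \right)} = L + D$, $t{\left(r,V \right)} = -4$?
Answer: $-7645$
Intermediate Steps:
$D = -4$
$s{\left(y,L \right)} = -4 + L$ ($s{\left(y,L \right)} = L - 4 = -4 + L$)
$s{\left(-60 - -10,Z{\left(-1 \right)} \right)} - 7629 = \left(-4 + \frac{12}{-1}\right) - 7629 = \left(-4 + 12 \left(-1\right)\right) - 7629 = \left(-4 - 12\right) - 7629 = -16 - 7629 = -7645$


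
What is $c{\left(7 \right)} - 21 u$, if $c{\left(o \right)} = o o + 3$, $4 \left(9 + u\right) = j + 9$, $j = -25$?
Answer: $325$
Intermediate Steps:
$u = -13$ ($u = -9 + \frac{-25 + 9}{4} = -9 + \frac{1}{4} \left(-16\right) = -9 - 4 = -13$)
$c{\left(o \right)} = 3 + o^{2}$ ($c{\left(o \right)} = o^{2} + 3 = 3 + o^{2}$)
$c{\left(7 \right)} - 21 u = \left(3 + 7^{2}\right) - -273 = \left(3 + 49\right) + 273 = 52 + 273 = 325$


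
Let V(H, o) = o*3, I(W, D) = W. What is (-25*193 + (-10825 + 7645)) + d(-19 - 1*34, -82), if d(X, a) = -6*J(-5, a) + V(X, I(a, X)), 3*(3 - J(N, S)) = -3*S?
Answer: -7777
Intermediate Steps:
V(H, o) = 3*o
J(N, S) = 3 + S (J(N, S) = 3 - (-1)*S = 3 + S)
d(X, a) = -18 - 3*a (d(X, a) = -6*(3 + a) + 3*a = (-18 - 6*a) + 3*a = -18 - 3*a)
(-25*193 + (-10825 + 7645)) + d(-19 - 1*34, -82) = (-25*193 + (-10825 + 7645)) + (-18 - 3*(-82)) = (-4825 - 3180) + (-18 + 246) = -8005 + 228 = -7777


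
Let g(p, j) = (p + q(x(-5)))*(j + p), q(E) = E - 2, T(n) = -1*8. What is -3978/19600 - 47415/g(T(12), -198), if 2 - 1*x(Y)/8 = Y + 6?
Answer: -116371617/1009400 ≈ -115.29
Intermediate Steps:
x(Y) = -32 - 8*Y (x(Y) = 16 - 8*(Y + 6) = 16 - 8*(6 + Y) = 16 + (-48 - 8*Y) = -32 - 8*Y)
T(n) = -8
q(E) = -2 + E
g(p, j) = (6 + p)*(j + p) (g(p, j) = (p + (-2 + (-32 - 8*(-5))))*(j + p) = (p + (-2 + (-32 + 40)))*(j + p) = (p + (-2 + 8))*(j + p) = (p + 6)*(j + p) = (6 + p)*(j + p))
-3978/19600 - 47415/g(T(12), -198) = -3978/19600 - 47415/((-8)**2 + 6*(-198) + 6*(-8) - 198*(-8)) = -3978*1/19600 - 47415/(64 - 1188 - 48 + 1584) = -1989/9800 - 47415/412 = -116371617/1009400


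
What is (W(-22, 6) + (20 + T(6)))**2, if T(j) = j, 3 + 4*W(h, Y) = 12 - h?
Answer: 18225/16 ≈ 1139.1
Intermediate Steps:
W(h, Y) = 9/4 - h/4 (W(h, Y) = -3/4 + (12 - h)/4 = -3/4 + (3 - h/4) = 9/4 - h/4)
(W(-22, 6) + (20 + T(6)))**2 = ((9/4 - 1/4*(-22)) + (20 + 6))**2 = ((9/4 + 11/2) + 26)**2 = (31/4 + 26)**2 = (135/4)**2 = 18225/16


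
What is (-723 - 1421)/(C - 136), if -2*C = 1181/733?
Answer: 3143104/200557 ≈ 15.672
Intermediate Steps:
C = -1181/1466 (C = -1181/(2*733) = -½*1181/733 = -1181/1466 ≈ -0.80559)
(-723 - 1421)/(C - 136) = (-723 - 1421)/(-1181/1466 - 136) = -2144/(-200557/1466) = -1466/200557*(-2144) = 3143104/200557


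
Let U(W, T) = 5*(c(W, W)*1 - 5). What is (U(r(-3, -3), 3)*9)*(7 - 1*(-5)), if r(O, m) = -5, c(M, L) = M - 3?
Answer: -7020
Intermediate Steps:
c(M, L) = -3 + M
U(W, T) = -40 + 5*W (U(W, T) = 5*((-3 + W)*1 - 5) = 5*((-3 + W) - 5) = 5*(-8 + W) = -40 + 5*W)
(U(r(-3, -3), 3)*9)*(7 - 1*(-5)) = ((-40 + 5*(-5))*9)*(7 - 1*(-5)) = ((-40 - 25)*9)*(7 + 5) = -65*9*12 = -585*12 = -7020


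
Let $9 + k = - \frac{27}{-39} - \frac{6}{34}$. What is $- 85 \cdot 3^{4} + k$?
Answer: $- \frac{1523460}{221} \approx -6893.5$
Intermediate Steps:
$k = - \frac{1875}{221}$ ($k = -9 - \left(- \frac{9}{13} + \frac{3}{17}\right) = -9 - - \frac{114}{221} = -9 + \left(\frac{9}{13} - \frac{3}{17}\right) = -9 + \frac{114}{221} = - \frac{1875}{221} \approx -8.4842$)
$- 85 \cdot 3^{4} + k = - 85 \cdot 3^{4} - \frac{1875}{221} = \left(-85\right) 81 - \frac{1875}{221} = -6885 - \frac{1875}{221} = - \frac{1523460}{221}$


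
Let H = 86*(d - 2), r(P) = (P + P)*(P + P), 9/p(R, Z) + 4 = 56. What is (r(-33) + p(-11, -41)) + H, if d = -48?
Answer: 2921/52 ≈ 56.173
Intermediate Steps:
p(R, Z) = 9/52 (p(R, Z) = 9/(-4 + 56) = 9/52)
r(P) = 4*P² (r(P) = (2*P)*(2*P) = 4*P²)
H = -4300 (H = 86*(-48 - 2) = 86*(-50) = -4300)
(r(-33) + p(-11, -41)) + H = (4*(-33)² + 9/52) - 4300 = (4*1089 + 9/52) - 4300 = (4356 + 9/52) - 4300 = 226521/52 - 4300 = 2921/52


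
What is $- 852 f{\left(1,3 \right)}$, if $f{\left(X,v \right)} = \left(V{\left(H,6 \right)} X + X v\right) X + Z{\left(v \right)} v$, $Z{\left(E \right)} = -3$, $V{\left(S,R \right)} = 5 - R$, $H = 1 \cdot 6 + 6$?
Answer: $5964$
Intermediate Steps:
$H = 12$ ($H = 6 + 6 = 12$)
$f{\left(X,v \right)} = - 3 v + X \left(- X + X v\right)$ ($f{\left(X,v \right)} = \left(\left(5 - 6\right) X + X v\right) X - 3 v = \left(- X + X v\right) X - 3 v = X \left(- X + X v\right) - 3 v = - 3 v + X \left(- X + X v\right)$)
$- 852 f{\left(1,3 \right)} = - 852 \left(- 1^{2} - 9 + 3 \cdot 1^{2}\right) = - 852 \left(\left(-1\right) 1 - 9 + 3 \cdot 1\right) = - 852 \left(-1 - 9 + 3\right) = \left(-852\right) \left(-7\right) = 5964$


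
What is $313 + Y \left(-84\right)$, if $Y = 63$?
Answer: $-4979$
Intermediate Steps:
$313 + Y \left(-84\right) = 313 + 63 \left(-84\right) = 313 - 5292 = -4979$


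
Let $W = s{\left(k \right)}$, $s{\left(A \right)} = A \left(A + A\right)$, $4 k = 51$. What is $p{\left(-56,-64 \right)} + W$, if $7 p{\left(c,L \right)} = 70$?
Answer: $\frac{2681}{8} \approx 335.13$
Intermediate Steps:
$k = \frac{51}{4}$ ($k = \frac{1}{4} \cdot 51 = \frac{51}{4} \approx 12.75$)
$p{\left(c,L \right)} = 10$ ($p{\left(c,L \right)} = \frac{1}{7} \cdot 70 = 10$)
$s{\left(A \right)} = 2 A^{2}$ ($s{\left(A \right)} = A 2 A = 2 A^{2}$)
$W = \frac{2601}{8}$ ($W = 2 \left(\frac{51}{4}\right)^{2} = 2 \cdot \frac{2601}{16} = \frac{2601}{8} \approx 325.13$)
$p{\left(-56,-64 \right)} + W = 10 + \frac{2601}{8} = \frac{2681}{8}$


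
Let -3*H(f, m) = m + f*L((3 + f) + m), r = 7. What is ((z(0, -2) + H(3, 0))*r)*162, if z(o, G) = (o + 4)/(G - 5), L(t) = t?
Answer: -7452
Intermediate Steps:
H(f, m) = -m/3 - f*(3 + f + m)/3 (H(f, m) = -(m + f*((3 + f) + m))/3 = -(m + f*(3 + f + m))/3 = -m/3 - f*(3 + f + m)/3)
z(o, G) = (4 + o)/(-5 + G)
((z(0, -2) + H(3, 0))*r)*162 = (((4 + 0)/(-5 - 2) + (-⅓*0 - ⅓*3*(3 + 3 + 0)))*7)*162 = ((4/(-7) + (0 - ⅓*3*6))*7)*162 = ((-⅐*4 + (0 - 6))*7)*162 = ((-4/7 - 6)*7)*162 = -46/7*7*162 = -46*162 = -7452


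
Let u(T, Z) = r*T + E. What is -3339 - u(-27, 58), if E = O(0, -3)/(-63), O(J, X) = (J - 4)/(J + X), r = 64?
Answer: -304475/189 ≈ -1611.0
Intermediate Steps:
O(J, X) = (-4 + J)/(J + X)
E = -4/189 (E = ((-4 + 0)/(0 - 3))/(-63) = (-4/(-3))*(-1/63) = -1/3*(-4)*(-1/63) = (4/3)*(-1/63) = -4/189 ≈ -0.021164)
u(T, Z) = -4/189 + 64*T (u(T, Z) = 64*T - 4/189 = -4/189 + 64*T)
-3339 - u(-27, 58) = -3339 - (-4/189 + 64*(-27)) = -3339 - (-4/189 - 1728) = -3339 - 1*(-326596/189) = -3339 + 326596/189 = -304475/189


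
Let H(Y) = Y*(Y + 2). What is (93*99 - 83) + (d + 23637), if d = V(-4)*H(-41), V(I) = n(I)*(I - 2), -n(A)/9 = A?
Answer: -312623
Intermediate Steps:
n(A) = -9*A
V(I) = -9*I*(-2 + I) (V(I) = (-9*I)*(I - 2) = (-9*I)*(-2 + I) = -9*I*(-2 + I))
H(Y) = Y*(2 + Y)
d = -345384 (d = (9*(-4)*(2 - 1*(-4)))*(-41*(2 - 41)) = (9*(-4)*(2 + 4))*(-41*(-39)) = (9*(-4)*6)*1599 = -216*1599 = -345384)
(93*99 - 83) + (d + 23637) = (93*99 - 83) + (-345384 + 23637) = (9207 - 83) - 321747 = 9124 - 321747 = -312623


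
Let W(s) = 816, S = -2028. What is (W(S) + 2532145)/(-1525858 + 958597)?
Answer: -2532961/567261 ≈ -4.4652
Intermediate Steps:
(W(S) + 2532145)/(-1525858 + 958597) = (816 + 2532145)/(-1525858 + 958597) = 2532961/(-567261) = 2532961*(-1/567261) = -2532961/567261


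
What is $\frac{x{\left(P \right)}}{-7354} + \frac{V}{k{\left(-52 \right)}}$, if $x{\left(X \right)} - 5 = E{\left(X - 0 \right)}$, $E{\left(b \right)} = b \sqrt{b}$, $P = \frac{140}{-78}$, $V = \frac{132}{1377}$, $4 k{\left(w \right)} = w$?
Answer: $- \frac{353411}{43881318} + \frac{35 i \sqrt{2730}}{5592717} \approx -0.0080538 + 0.00032698 i$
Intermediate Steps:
$k{\left(w \right)} = \frac{w}{4}$
$V = \frac{44}{459}$ ($V = 132 \cdot \frac{1}{1377} = \frac{44}{459} \approx 0.095861$)
$P = - \frac{70}{39}$ ($P = 140 \left(- \frac{1}{78}\right) = - \frac{70}{39} \approx -1.7949$)
$E{\left(b \right)} = b^{\frac{3}{2}}$
$x{\left(X \right)} = 5 + X^{\frac{3}{2}}$ ($x{\left(X \right)} = 5 + \left(X - 0\right)^{\frac{3}{2}} = 5 + \left(X + 0\right)^{\frac{3}{2}} = 5 + X^{\frac{3}{2}}$)
$\frac{x{\left(P \right)}}{-7354} + \frac{V}{k{\left(-52 \right)}} = \frac{5 + \left(- \frac{70}{39}\right)^{\frac{3}{2}}}{-7354} + \frac{44}{459 \cdot \frac{1}{4} \left(-52\right)} = \left(5 - \frac{70 i \sqrt{2730}}{1521}\right) \left(- \frac{1}{7354}\right) + \frac{44}{459 \left(-13\right)} = \left(- \frac{5}{7354} + \frac{35 i \sqrt{2730}}{5592717}\right) + \frac{44}{459} \left(- \frac{1}{13}\right) = \left(- \frac{5}{7354} + \frac{35 i \sqrt{2730}}{5592717}\right) - \frac{44}{5967} = - \frac{353411}{43881318} + \frac{35 i \sqrt{2730}}{5592717}$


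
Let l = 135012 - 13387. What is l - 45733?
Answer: 75892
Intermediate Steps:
l = 121625
l - 45733 = 121625 - 45733 = 75892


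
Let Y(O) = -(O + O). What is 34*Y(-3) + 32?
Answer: 236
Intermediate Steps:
Y(O) = -2*O
34*Y(-3) + 32 = 34*(-2*(-3)) + 32 = 34*6 + 32 = 204 + 32 = 236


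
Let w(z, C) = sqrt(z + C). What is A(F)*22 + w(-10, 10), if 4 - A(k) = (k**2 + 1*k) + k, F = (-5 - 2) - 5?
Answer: -2552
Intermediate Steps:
F = -12 (F = -7 - 5 = -12)
A(k) = 4 - k**2 - 2*k (A(k) = 4 - ((k**2 + 1*k) + k) = 4 - ((k**2 + k) + k) = 4 - ((k + k**2) + k) = 4 - (k**2 + 2*k) = 4 + (-k**2 - 2*k) = 4 - k**2 - 2*k)
w(z, C) = sqrt(C + z)
A(F)*22 + w(-10, 10) = (4 - 1*(-12)**2 - 2*(-12))*22 + sqrt(10 - 10) = (4 - 1*144 + 24)*22 + sqrt(0) = (4 - 144 + 24)*22 + 0 = -116*22 + 0 = -2552 + 0 = -2552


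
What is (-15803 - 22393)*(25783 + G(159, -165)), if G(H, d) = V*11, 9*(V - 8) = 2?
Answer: -988262084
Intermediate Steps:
V = 74/9 (V = 8 + (⅑)*2 = 8 + 2/9 = 74/9 ≈ 8.2222)
G(H, d) = 814/9 (G(H, d) = (74/9)*11 = 814/9)
(-15803 - 22393)*(25783 + G(159, -165)) = (-15803 - 22393)*(25783 + 814/9) = -38196*232861/9 = -988262084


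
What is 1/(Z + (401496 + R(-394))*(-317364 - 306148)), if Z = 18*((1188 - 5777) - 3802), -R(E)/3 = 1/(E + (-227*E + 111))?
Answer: -89155/22318859869612914 ≈ -3.9946e-12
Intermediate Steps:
R(E) = -3/(111 - 226*E) (R(E) = -3/(E + (-227*E + 111)) = -3/(E + (111 - 227*E)) = -3/(111 - 226*E))
Z = -151038 (Z = 18*(-4589 - 3802) = 18*(-8391) = -151038)
1/(Z + (401496 + R(-394))*(-317364 - 306148)) = 1/(-151038 + (401496 + 3/(-111 + 226*(-394)))*(-317364 - 306148)) = 1/(-151038 + (401496 + 3/(-111 - 89044))*(-623512)) = 1/(-151038 + (401496 + 3/(-89155))*(-623512)) = 1/(-151038 + (401496 + 3*(-1/89155))*(-623512)) = 1/(-151038 + (401496 - 3/89155)*(-623512)) = 1/(-151038 + (35795375877/89155)*(-623512)) = 1/(-151038 - 22318846403820024/89155) = 1/(-22318859869612914/89155) = -89155/22318859869612914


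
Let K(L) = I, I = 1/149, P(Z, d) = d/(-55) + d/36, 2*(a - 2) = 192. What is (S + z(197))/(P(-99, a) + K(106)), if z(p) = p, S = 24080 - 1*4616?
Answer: 2900194110/139709 ≈ 20759.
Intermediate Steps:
S = 19464 (S = 24080 - 4616 = 19464)
a = 98 (a = 2 + (½)*192 = 2 + 96 = 98)
P(Z, d) = 19*d/1980 (P(Z, d) = d*(-1/55) + d*(1/36) = -d/55 + d/36 = 19*d/1980)
I = 1/149 ≈ 0.0067114
K(L) = 1/149
(S + z(197))/(P(-99, a) + K(106)) = (19464 + 197)/((19/1980)*98 + 1/149) = 19661/(931/990 + 1/149) = 19661/(139709/147510) = 19661*(147510/139709) = 2900194110/139709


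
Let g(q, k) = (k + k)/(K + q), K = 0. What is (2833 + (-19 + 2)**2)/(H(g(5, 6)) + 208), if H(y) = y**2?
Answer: 39025/2672 ≈ 14.605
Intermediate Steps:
g(q, k) = 2*k/q (g(q, k) = (k + k)/(0 + q) = (2*k)/q = 2*k/q)
(2833 + (-19 + 2)**2)/(H(g(5, 6)) + 208) = (2833 + (-19 + 2)**2)/((2*6/5)**2 + 208) = (2833 + (-17)**2)/((2*6*(1/5))**2 + 208) = (2833 + 289)/((12/5)**2 + 208) = 3122/(144/25 + 208) = 3122/(5344/25) = 3122*(25/5344) = 39025/2672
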